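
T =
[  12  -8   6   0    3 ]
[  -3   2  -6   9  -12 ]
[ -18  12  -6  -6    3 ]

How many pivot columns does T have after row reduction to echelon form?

2

Row reduce to echelon form.
R2 ← R2 + (1/4)·R1: [0, 0, -9/2, 9, -45/4]
R3 ← R3 + (3/2)·R1: [0, 0, 3, -6, 15/2]
R3 ← R3 + (2/3)·R2: [0, 0, 0, 0, 0]
Echelon form has 2 nonzero rows, so rank(T) = 2.
Each nonzero row contributes one pivot column: 2 pivot columns.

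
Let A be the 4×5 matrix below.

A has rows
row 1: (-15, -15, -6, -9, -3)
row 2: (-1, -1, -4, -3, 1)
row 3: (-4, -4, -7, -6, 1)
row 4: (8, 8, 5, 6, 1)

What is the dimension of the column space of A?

Row reduce to echelon form.
R2 ← R2 − (1/15)·R1: [0, 0, -18/5, -12/5, 6/5]
R3 ← R3 − (4/15)·R1: [0, 0, -27/5, -18/5, 9/5]
R4 ← R4 + (8/15)·R1: [0, 0, 9/5, 6/5, -3/5]
R3 ← R3 − (3/2)·R2: [0, 0, 0, 0, 0]
R4 ← R4 + (1/2)·R2: [0, 0, 0, 0, 0]
Echelon form has 2 nonzero rows, so rank(A) = 2.
The column space has dimension equal to the rank: 2.

2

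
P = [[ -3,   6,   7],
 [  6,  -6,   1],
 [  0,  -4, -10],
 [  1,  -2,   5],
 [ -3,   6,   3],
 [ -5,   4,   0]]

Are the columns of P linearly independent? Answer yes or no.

yes

Row reduce P to echelon form.
R2 ← R2 + (2)·R1: [0, 6, 15]
R4 ← R4 + (1/3)·R1: [0, 0, 22/3]
R5 ← R5 − R1: [0, 0, -4]
R6 ← R6 − (5/3)·R1: [0, -6, -35/3]
R3 ← R3 + (2/3)·R2: [0, 0, 0]
R6 ← R6 + R2: [0, 0, 10/3]
Swap R3 ↔ R4
R5 ← R5 + (6/11)·R3: [0, 0, 0]
R6 ← R6 − (5/11)·R3: [0, 0, 0]
3 pivots among 3 columns.
Every column is a pivot column, so the columns are linearly independent.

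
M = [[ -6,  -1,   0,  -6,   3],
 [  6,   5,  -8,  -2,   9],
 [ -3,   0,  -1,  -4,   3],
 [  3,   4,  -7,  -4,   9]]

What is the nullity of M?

Row reduce to echelon form.
R2 ← R2 + R1: [0, 4, -8, -8, 12]
R3 ← R3 − (1/2)·R1: [0, 1/2, -1, -1, 3/2]
R4 ← R4 + (1/2)·R1: [0, 7/2, -7, -7, 21/2]
R3 ← R3 − (1/8)·R2: [0, 0, 0, 0, 0]
R4 ← R4 − (7/8)·R2: [0, 0, 0, 0, 0]
2 nonzero rows, so rank(M) = 2.
M has 5 columns; by rank–nullity, nullity = 5 − 2 = 3.

3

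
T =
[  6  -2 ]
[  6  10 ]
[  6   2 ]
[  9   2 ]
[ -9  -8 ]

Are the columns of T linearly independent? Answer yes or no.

yes

Row reduce T to echelon form.
R2 ← R2 − R1: [0, 12]
R3 ← R3 − R1: [0, 4]
R4 ← R4 − (3/2)·R1: [0, 5]
R5 ← R5 + (3/2)·R1: [0, -11]
R3 ← R3 − (1/3)·R2: [0, 0]
R4 ← R4 − (5/12)·R2: [0, 0]
R5 ← R5 + (11/12)·R2: [0, 0]
2 pivots among 2 columns.
Every column is a pivot column, so the columns are linearly independent.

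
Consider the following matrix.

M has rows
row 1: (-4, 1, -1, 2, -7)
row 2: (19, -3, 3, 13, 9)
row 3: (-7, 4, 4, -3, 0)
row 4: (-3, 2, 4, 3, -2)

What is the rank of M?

4

Row reduce to echelon form.
R2 ← R2 + (19/4)·R1: [0, 7/4, -7/4, 45/2, -97/4]
R3 ← R3 − (7/4)·R1: [0, 9/4, 23/4, -13/2, 49/4]
R4 ← R4 − (3/4)·R1: [0, 5/4, 19/4, 3/2, 13/4]
R3 ← R3 − (9/7)·R2: [0, 0, 8, -248/7, 304/7]
R4 ← R4 − (5/7)·R2: [0, 0, 6, -102/7, 144/7]
R4 ← R4 − (3/4)·R3: [0, 0, 0, 12, -12]
Echelon form has 4 nonzero rows, so rank(M) = 4.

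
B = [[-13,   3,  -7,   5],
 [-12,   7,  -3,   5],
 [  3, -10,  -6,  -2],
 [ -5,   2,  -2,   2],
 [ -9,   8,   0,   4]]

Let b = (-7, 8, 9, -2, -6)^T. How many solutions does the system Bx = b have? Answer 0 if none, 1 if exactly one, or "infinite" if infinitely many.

Row reduce the augmented matrix [B | b].
R2 ← R2 − (12/13)·R1: [0, 55/13, 45/13, 5/13, 188/13]
R3 ← R3 + (3/13)·R1: [0, -121/13, -99/13, -11/13, 96/13]
R4 ← R4 − (5/13)·R1: [0, 11/13, 9/13, 1/13, 9/13]
R5 ← R5 − (9/13)·R1: [0, 77/13, 63/13, 7/13, -15/13]
R3 ← R3 + (11/5)·R2: [0, 0, 0, 0, 196/5]
R4 ← R4 − (1/5)·R2: [0, 0, 0, 0, -11/5]
R5 ← R5 − (7/5)·R2: [0, 0, 0, 0, -107/5]
R4 ← R4 + (11/196)·R3: [0, 0, 0, 0, 0]
R5 ← R5 + (107/196)·R3: [0, 0, 0, 0, 0]
The echelon form has 3 nonzero rows; the last pivot sits in the augmented column, so rank(B) = 2 but rank([B|b]) = 3.
Since the ranks differ, the system is inconsistent.
It has no solutions.

0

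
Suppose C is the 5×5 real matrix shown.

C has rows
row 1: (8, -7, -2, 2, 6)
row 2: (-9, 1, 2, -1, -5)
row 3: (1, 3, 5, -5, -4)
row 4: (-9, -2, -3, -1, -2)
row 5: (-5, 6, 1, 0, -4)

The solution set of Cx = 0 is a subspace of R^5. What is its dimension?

0

Row reduce to echelon form.
R2 ← R2 + (9/8)·R1: [0, -55/8, -1/4, 5/4, 7/4]
R3 ← R3 − (1/8)·R1: [0, 31/8, 21/4, -21/4, -19/4]
R4 ← R4 + (9/8)·R1: [0, -79/8, -21/4, 5/4, 19/4]
R5 ← R5 + (5/8)·R1: [0, 13/8, -1/4, 5/4, -1/4]
R3 ← R3 + (31/55)·R2: [0, 0, 281/55, -50/11, -207/55]
R4 ← R4 − (79/55)·R2: [0, 0, -269/55, -6/11, 123/55]
R5 ← R5 + (13/55)·R2: [0, 0, -17/55, 17/11, 9/55]
R4 ← R4 + (269/281)·R3: [0, 0, 0, -1376/281, -384/281]
R5 ← R5 + (17/281)·R3: [0, 0, 0, 357/281, -18/281]
R5 ← R5 + (357/1376)·R4: [0, 0, 0, 0, -18/43]
5 nonzero rows, so rank(C) = 5.
C has 5 columns; by rank–nullity, nullity = 5 − 5 = 0.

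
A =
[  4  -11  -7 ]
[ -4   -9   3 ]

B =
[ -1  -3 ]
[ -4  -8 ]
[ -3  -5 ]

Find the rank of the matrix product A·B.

2

First compute AB:
[[ 61, 111],
 [ 31,  69]]
Now row reduce the product.
R2 ← R2 − (31/61)·R1: [0, 768/61]
2 nonzero rows, so rank(AB) = 2.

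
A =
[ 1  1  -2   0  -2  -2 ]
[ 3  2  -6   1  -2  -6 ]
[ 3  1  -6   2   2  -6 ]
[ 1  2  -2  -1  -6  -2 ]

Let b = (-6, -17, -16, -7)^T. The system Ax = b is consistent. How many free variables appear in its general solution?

Row reduce the augmented matrix [A | b].
R2 ← R2 − (3)·R1: [0, -1, 0, 1, 4, 0, 1]
R3 ← R3 − (3)·R1: [0, -2, 0, 2, 8, 0, 2]
R4 ← R4 − R1: [0, 1, 0, -1, -4, 0, -1]
R3 ← R3 − (2)·R2: [0, 0, 0, 0, 0, 0, 0]
R4 ← R4 + R2: [0, 0, 0, 0, 0, 0, 0]
The echelon form has 2 nonzero rows, and every pivot lies in the first 6 columns, so rank(A) = rank([A|b]) = 2.
The system is consistent.
Free variables = (unknowns) − (rank) = 6 − 2 = 4.

4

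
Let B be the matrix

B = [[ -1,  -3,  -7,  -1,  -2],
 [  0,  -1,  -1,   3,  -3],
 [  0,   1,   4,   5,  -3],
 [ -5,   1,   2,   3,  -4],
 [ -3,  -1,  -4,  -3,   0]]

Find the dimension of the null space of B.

2

Row reduce to echelon form.
R4 ← R4 − (5)·R1: [0, 16, 37, 8, 6]
R5 ← R5 − (3)·R1: [0, 8, 17, 0, 6]
R3 ← R3 + R2: [0, 0, 3, 8, -6]
R4 ← R4 + (16)·R2: [0, 0, 21, 56, -42]
R5 ← R5 + (8)·R2: [0, 0, 9, 24, -18]
R4 ← R4 − (7)·R3: [0, 0, 0, 0, 0]
R5 ← R5 − (3)·R3: [0, 0, 0, 0, 0]
3 nonzero rows, so rank(B) = 3.
B has 5 columns; by rank–nullity, nullity = 5 − 3 = 2.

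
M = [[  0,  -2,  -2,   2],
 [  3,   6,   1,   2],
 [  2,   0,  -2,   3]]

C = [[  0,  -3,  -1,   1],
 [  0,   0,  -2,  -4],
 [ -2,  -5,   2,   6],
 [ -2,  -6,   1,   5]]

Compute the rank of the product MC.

First compute MC:
[[  0,  -2,   2,   6],
 [ -6, -26, -11,  -5],
 [ -2, -14,  -3,   5]]
Now row reduce the product.
Swap R1 ↔ R2
R3 ← R3 − (1/3)·R1: [0, -16/3, 2/3, 20/3]
R3 ← R3 − (8/3)·R2: [0, 0, -14/3, -28/3]
3 nonzero rows, so rank(MC) = 3.

3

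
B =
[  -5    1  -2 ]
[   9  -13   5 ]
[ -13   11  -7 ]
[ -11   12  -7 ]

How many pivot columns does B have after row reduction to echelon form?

Row reduce to echelon form.
R2 ← R2 + (9/5)·R1: [0, -56/5, 7/5]
R3 ← R3 − (13/5)·R1: [0, 42/5, -9/5]
R4 ← R4 − (11/5)·R1: [0, 49/5, -13/5]
R3 ← R3 + (3/4)·R2: [0, 0, -3/4]
R4 ← R4 + (7/8)·R2: [0, 0, -11/8]
R4 ← R4 − (11/6)·R3: [0, 0, 0]
Echelon form has 3 nonzero rows, so rank(B) = 3.
Each nonzero row contributes one pivot column: 3 pivot columns.

3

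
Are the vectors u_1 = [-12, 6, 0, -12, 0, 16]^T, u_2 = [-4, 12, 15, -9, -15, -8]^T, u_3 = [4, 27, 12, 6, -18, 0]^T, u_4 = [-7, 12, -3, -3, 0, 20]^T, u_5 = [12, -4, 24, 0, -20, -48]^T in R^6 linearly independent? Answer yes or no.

Form the matrix with these vectors as rows and row reduce.
R2 ← R2 − (1/3)·R1: [0, 10, 15, -5, -15, -40/3]
R3 ← R3 + (1/3)·R1: [0, 29, 12, 2, -18, 16/3]
R4 ← R4 − (7/12)·R1: [0, 17/2, -3, 4, 0, 32/3]
R5 ← R5 + R1: [0, 2, 24, -12, -20, -32]
R3 ← R3 − (29/10)·R2: [0, 0, -63/2, 33/2, 51/2, 44]
R4 ← R4 − (17/20)·R2: [0, 0, -63/4, 33/4, 51/4, 22]
R5 ← R5 − (1/5)·R2: [0, 0, 21, -11, -17, -88/3]
R4 ← R4 − (1/2)·R3: [0, 0, 0, 0, 0, 0]
R5 ← R5 + (2/3)·R3: [0, 0, 0, 0, 0, 0]
3 nonzero rows, so the 5 vectors span a space of dimension 3.
Since 3 < 5, the vectors are linearly dependent.

no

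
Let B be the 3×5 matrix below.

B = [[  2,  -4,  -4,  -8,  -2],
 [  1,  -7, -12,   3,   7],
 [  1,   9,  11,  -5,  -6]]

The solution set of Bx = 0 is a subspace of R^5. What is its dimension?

2

Row reduce to echelon form.
R2 ← R2 − (1/2)·R1: [0, -5, -10, 7, 8]
R3 ← R3 − (1/2)·R1: [0, 11, 13, -1, -5]
R3 ← R3 + (11/5)·R2: [0, 0, -9, 72/5, 63/5]
3 nonzero rows, so rank(B) = 3.
B has 5 columns; by rank–nullity, nullity = 5 − 3 = 2.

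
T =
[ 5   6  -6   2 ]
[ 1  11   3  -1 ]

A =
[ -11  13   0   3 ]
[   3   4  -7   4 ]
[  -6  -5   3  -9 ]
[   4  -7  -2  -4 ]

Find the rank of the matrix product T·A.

2

First compute TA:
[[  7, 105, -64,  85],
 [  0,  49, -66,  24]]
Now row reduce the product.
2 nonzero rows, so rank(TA) = 2.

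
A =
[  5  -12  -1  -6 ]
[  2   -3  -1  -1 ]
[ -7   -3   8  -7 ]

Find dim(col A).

2

Row reduce to echelon form.
R2 ← R2 − (2/5)·R1: [0, 9/5, -3/5, 7/5]
R3 ← R3 + (7/5)·R1: [0, -99/5, 33/5, -77/5]
R3 ← R3 + (11)·R2: [0, 0, 0, 0]
Echelon form has 2 nonzero rows, so rank(A) = 2.
The column space has dimension equal to the rank: 2.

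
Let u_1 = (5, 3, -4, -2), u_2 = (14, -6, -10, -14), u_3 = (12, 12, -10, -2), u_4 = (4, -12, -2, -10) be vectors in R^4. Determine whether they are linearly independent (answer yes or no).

no

Form the matrix with these vectors as rows and row reduce.
R2 ← R2 − (14/5)·R1: [0, -72/5, 6/5, -42/5]
R3 ← R3 − (12/5)·R1: [0, 24/5, -2/5, 14/5]
R4 ← R4 − (4/5)·R1: [0, -72/5, 6/5, -42/5]
R3 ← R3 + (1/3)·R2: [0, 0, 0, 0]
R4 ← R4 − R2: [0, 0, 0, 0]
2 nonzero rows, so the 4 vectors span a space of dimension 2.
Since 2 < 4, the vectors are linearly dependent.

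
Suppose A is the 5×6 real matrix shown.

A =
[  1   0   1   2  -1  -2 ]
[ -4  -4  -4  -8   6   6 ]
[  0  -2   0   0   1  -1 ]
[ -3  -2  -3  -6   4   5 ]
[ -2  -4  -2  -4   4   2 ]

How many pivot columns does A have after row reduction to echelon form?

2

Row reduce to echelon form.
R2 ← R2 + (4)·R1: [0, -4, 0, 0, 2, -2]
R4 ← R4 + (3)·R1: [0, -2, 0, 0, 1, -1]
R5 ← R5 + (2)·R1: [0, -4, 0, 0, 2, -2]
R3 ← R3 − (1/2)·R2: [0, 0, 0, 0, 0, 0]
R4 ← R4 − (1/2)·R2: [0, 0, 0, 0, 0, 0]
R5 ← R5 − R2: [0, 0, 0, 0, 0, 0]
Echelon form has 2 nonzero rows, so rank(A) = 2.
Each nonzero row contributes one pivot column: 2 pivot columns.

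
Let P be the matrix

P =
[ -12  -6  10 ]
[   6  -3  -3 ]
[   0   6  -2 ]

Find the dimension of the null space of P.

1

Row reduce to echelon form.
R2 ← R2 + (1/2)·R1: [0, -6, 2]
R3 ← R3 + R2: [0, 0, 0]
2 nonzero rows, so rank(P) = 2.
P has 3 columns; by rank–nullity, nullity = 3 − 2 = 1.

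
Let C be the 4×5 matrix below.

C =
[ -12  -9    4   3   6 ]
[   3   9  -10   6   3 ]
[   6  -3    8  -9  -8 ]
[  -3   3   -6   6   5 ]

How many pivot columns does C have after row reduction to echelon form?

Row reduce to echelon form.
R2 ← R2 + (1/4)·R1: [0, 27/4, -9, 27/4, 9/2]
R3 ← R3 + (1/2)·R1: [0, -15/2, 10, -15/2, -5]
R4 ← R4 − (1/4)·R1: [0, 21/4, -7, 21/4, 7/2]
R3 ← R3 + (10/9)·R2: [0, 0, 0, 0, 0]
R4 ← R4 − (7/9)·R2: [0, 0, 0, 0, 0]
Echelon form has 2 nonzero rows, so rank(C) = 2.
Each nonzero row contributes one pivot column: 2 pivot columns.

2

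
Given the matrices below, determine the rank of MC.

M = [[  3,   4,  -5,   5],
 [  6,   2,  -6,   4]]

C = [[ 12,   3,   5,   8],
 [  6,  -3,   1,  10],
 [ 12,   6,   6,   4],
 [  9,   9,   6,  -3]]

First compute MC:
[[ 45,  12,  19,  29],
 [ 48,  12,  20,  32]]
Now row reduce the product.
R2 ← R2 − (16/15)·R1: [0, -4/5, -4/15, 16/15]
2 nonzero rows, so rank(MC) = 2.

2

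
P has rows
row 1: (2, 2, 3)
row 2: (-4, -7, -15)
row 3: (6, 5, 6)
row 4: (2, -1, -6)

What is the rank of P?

2

Row reduce to echelon form.
R2 ← R2 + (2)·R1: [0, -3, -9]
R3 ← R3 − (3)·R1: [0, -1, -3]
R4 ← R4 − R1: [0, -3, -9]
R3 ← R3 − (1/3)·R2: [0, 0, 0]
R4 ← R4 − R2: [0, 0, 0]
Echelon form has 2 nonzero rows, so rank(P) = 2.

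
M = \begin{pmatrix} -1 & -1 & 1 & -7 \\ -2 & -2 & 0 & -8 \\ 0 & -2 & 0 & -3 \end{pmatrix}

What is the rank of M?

Row reduce to echelon form.
R2 ← R2 − (2)·R1: [0, 0, -2, 6]
Swap R2 ↔ R3
Echelon form has 3 nonzero rows, so rank(M) = 3.

3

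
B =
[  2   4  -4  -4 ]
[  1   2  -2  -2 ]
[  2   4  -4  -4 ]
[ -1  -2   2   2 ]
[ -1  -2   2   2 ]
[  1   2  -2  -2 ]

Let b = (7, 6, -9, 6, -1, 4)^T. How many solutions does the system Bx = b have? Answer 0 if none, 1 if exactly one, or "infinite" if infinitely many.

0

Row reduce the augmented matrix [B | b].
R2 ← R2 − (1/2)·R1: [0, 0, 0, 0, 5/2]
R3 ← R3 − R1: [0, 0, 0, 0, -16]
R4 ← R4 + (1/2)·R1: [0, 0, 0, 0, 19/2]
R5 ← R5 + (1/2)·R1: [0, 0, 0, 0, 5/2]
R6 ← R6 − (1/2)·R1: [0, 0, 0, 0, 1/2]
R3 ← R3 + (32/5)·R2: [0, 0, 0, 0, 0]
R4 ← R4 − (19/5)·R2: [0, 0, 0, 0, 0]
R5 ← R5 − R2: [0, 0, 0, 0, 0]
R6 ← R6 − (1/5)·R2: [0, 0, 0, 0, 0]
The echelon form has 2 nonzero rows; the last pivot sits in the augmented column, so rank(B) = 1 but rank([B|b]) = 2.
Since the ranks differ, the system is inconsistent.
It has no solutions.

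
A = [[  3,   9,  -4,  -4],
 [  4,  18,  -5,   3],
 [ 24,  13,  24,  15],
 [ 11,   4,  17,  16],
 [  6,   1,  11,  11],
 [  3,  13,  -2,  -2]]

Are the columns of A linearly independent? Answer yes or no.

yes

Row reduce A to echelon form.
R2 ← R2 − (4/3)·R1: [0, 6, 1/3, 25/3]
R3 ← R3 − (8)·R1: [0, -59, 56, 47]
R4 ← R4 − (11/3)·R1: [0, -29, 95/3, 92/3]
R5 ← R5 − (2)·R1: [0, -17, 19, 19]
R6 ← R6 − R1: [0, 4, 2, 2]
R3 ← R3 + (59/6)·R2: [0, 0, 1067/18, 2321/18]
R4 ← R4 + (29/6)·R2: [0, 0, 599/18, 1277/18]
R5 ← R5 + (17/6)·R2: [0, 0, 359/18, 767/18]
R6 ← R6 − (2/3)·R2: [0, 0, 16/9, -32/9]
R4 ← R4 − (599/1067)·R3: [0, 0, 0, -140/97]
R5 ← R5 − (359/1067)·R3: [0, 0, 0, -75/97]
R6 ← R6 − (32/1067)·R3: [0, 0, 0, -720/97]
R5 ← R5 − (15/28)·R4: [0, 0, 0, 0]
R6 ← R6 − (36/7)·R4: [0, 0, 0, 0]
4 pivots among 4 columns.
Every column is a pivot column, so the columns are linearly independent.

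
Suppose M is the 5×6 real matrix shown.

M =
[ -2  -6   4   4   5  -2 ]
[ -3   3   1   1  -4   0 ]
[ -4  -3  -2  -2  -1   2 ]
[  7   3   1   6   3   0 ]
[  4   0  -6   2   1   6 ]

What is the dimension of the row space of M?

4

Row reduce to echelon form.
R2 ← R2 − (3/2)·R1: [0, 12, -5, -5, -23/2, 3]
R3 ← R3 − (2)·R1: [0, 9, -10, -10, -11, 6]
R4 ← R4 + (7/2)·R1: [0, -18, 15, 20, 41/2, -7]
R5 ← R5 + (2)·R1: [0, -12, 2, 10, 11, 2]
R3 ← R3 − (3/4)·R2: [0, 0, -25/4, -25/4, -19/8, 15/4]
R4 ← R4 + (3/2)·R2: [0, 0, 15/2, 25/2, 13/4, -5/2]
R5 ← R5 + R2: [0, 0, -3, 5, -1/2, 5]
R4 ← R4 + (6/5)·R3: [0, 0, 0, 5, 2/5, 2]
R5 ← R5 − (12/25)·R3: [0, 0, 0, 8, 16/25, 16/5]
R5 ← R5 − (8/5)·R4: [0, 0, 0, 0, 0, 0]
Echelon form has 4 nonzero rows, so rank(M) = 4.
The row space has dimension equal to the rank: 4.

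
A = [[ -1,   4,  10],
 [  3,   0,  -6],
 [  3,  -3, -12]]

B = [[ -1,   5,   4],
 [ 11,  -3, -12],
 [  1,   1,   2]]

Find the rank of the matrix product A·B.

2

First compute AB:
[[ 55,  -7, -32],
 [ -9,   9,   0],
 [-48,  12,  24]]
Now row reduce the product.
R2 ← R2 + (9/55)·R1: [0, 432/55, -288/55]
R3 ← R3 + (48/55)·R1: [0, 324/55, -216/55]
R3 ← R3 − (3/4)·R2: [0, 0, 0]
2 nonzero rows, so rank(AB) = 2.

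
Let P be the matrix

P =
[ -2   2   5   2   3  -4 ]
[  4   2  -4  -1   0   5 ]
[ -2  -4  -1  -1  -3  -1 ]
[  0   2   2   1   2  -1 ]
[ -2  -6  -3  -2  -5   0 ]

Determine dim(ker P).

4

Row reduce to echelon form.
R2 ← R2 + (2)·R1: [0, 6, 6, 3, 6, -3]
R3 ← R3 − R1: [0, -6, -6, -3, -6, 3]
R5 ← R5 − R1: [0, -8, -8, -4, -8, 4]
R3 ← R3 + R2: [0, 0, 0, 0, 0, 0]
R4 ← R4 − (1/3)·R2: [0, 0, 0, 0, 0, 0]
R5 ← R5 + (4/3)·R2: [0, 0, 0, 0, 0, 0]
2 nonzero rows, so rank(P) = 2.
P has 6 columns; by rank–nullity, nullity = 6 − 2 = 4.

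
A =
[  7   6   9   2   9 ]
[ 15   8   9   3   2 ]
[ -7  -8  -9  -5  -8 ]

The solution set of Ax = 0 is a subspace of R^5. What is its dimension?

2

Row reduce to echelon form.
R2 ← R2 − (15/7)·R1: [0, -34/7, -72/7, -9/7, -121/7]
R3 ← R3 + R1: [0, -2, 0, -3, 1]
R3 ← R3 − (7/17)·R2: [0, 0, 72/17, -42/17, 138/17]
3 nonzero rows, so rank(A) = 3.
A has 5 columns; by rank–nullity, nullity = 5 − 3 = 2.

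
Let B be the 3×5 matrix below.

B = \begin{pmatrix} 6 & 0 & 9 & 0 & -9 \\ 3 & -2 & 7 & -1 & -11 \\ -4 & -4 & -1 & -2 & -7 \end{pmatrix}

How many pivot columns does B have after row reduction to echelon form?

2

Row reduce to echelon form.
R2 ← R2 − (1/2)·R1: [0, -2, 5/2, -1, -13/2]
R3 ← R3 + (2/3)·R1: [0, -4, 5, -2, -13]
R3 ← R3 − (2)·R2: [0, 0, 0, 0, 0]
Echelon form has 2 nonzero rows, so rank(B) = 2.
Each nonzero row contributes one pivot column: 2 pivot columns.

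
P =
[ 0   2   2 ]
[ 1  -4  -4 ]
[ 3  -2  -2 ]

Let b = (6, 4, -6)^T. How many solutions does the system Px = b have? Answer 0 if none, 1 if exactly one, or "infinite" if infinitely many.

Row reduce the augmented matrix [P | b].
Swap R1 ↔ R2
R3 ← R3 − (3)·R1: [0, 10, 10, -18]
R3 ← R3 − (5)·R2: [0, 0, 0, -48]
The echelon form has 3 nonzero rows; the last pivot sits in the augmented column, so rank(P) = 2 but rank([P|b]) = 3.
Since the ranks differ, the system is inconsistent.
It has no solutions.

0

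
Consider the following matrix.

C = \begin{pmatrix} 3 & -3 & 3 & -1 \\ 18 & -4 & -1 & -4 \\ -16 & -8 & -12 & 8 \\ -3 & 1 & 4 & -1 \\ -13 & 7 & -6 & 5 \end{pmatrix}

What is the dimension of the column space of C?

Row reduce to echelon form.
R2 ← R2 − (6)·R1: [0, 14, -19, 2]
R3 ← R3 + (16/3)·R1: [0, -24, 4, 8/3]
R4 ← R4 + R1: [0, -2, 7, -2]
R5 ← R5 + (13/3)·R1: [0, -6, 7, 2/3]
R3 ← R3 + (12/7)·R2: [0, 0, -200/7, 128/21]
R4 ← R4 + (1/7)·R2: [0, 0, 30/7, -12/7]
R5 ← R5 + (3/7)·R2: [0, 0, -8/7, 32/21]
R4 ← R4 + (3/20)·R3: [0, 0, 0, -4/5]
R5 ← R5 − (1/25)·R3: [0, 0, 0, 32/25]
R5 ← R5 + (8/5)·R4: [0, 0, 0, 0]
Echelon form has 4 nonzero rows, so rank(C) = 4.
The column space has dimension equal to the rank: 4.

4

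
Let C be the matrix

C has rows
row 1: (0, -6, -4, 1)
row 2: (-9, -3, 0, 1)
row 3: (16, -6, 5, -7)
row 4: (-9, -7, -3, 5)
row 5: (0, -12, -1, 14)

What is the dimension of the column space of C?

4

Row reduce to echelon form.
Swap R1 ↔ R2
R3 ← R3 + (16/9)·R1: [0, -34/3, 5, -47/9]
R4 ← R4 − R1: [0, -4, -3, 4]
R3 ← R3 − (17/9)·R2: [0, 0, 113/9, -64/9]
R4 ← R4 − (2/3)·R2: [0, 0, -1/3, 10/3]
R5 ← R5 − (2)·R2: [0, 0, 7, 12]
R4 ← R4 + (3/113)·R3: [0, 0, 0, 1066/339]
R5 ← R5 − (63/113)·R3: [0, 0, 0, 1804/113]
R5 ← R5 − (66/13)·R4: [0, 0, 0, 0]
Echelon form has 4 nonzero rows, so rank(C) = 4.
The column space has dimension equal to the rank: 4.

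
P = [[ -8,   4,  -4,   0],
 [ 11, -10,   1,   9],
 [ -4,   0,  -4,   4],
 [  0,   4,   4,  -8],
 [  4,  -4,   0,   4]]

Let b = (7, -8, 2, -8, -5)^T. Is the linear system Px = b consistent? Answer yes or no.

no

Row reduce the augmented matrix [P | b].
R2 ← R2 + (11/8)·R1: [0, -9/2, -9/2, 9, 13/8]
R3 ← R3 − (1/2)·R1: [0, -2, -2, 4, -3/2]
R5 ← R5 + (1/2)·R1: [0, -2, -2, 4, -3/2]
R3 ← R3 − (4/9)·R2: [0, 0, 0, 0, -20/9]
R4 ← R4 + (8/9)·R2: [0, 0, 0, 0, -59/9]
R5 ← R5 − (4/9)·R2: [0, 0, 0, 0, -20/9]
R4 ← R4 − (59/20)·R3: [0, 0, 0, 0, 0]
R5 ← R5 − R3: [0, 0, 0, 0, 0]
The echelon form has 3 nonzero rows; the last pivot sits in the augmented column, so rank(P) = 2 but rank([P|b]) = 3.
Since the ranks differ, the system is inconsistent.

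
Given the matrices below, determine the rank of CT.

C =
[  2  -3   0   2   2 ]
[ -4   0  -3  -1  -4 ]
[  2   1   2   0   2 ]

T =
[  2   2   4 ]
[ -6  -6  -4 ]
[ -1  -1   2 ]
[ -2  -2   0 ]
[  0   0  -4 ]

First compute CT:
[[ 18,  18,  12],
 [ -3,  -3,  -6],
 [ -4,  -4,   0]]
Now row reduce the product.
R2 ← R2 + (1/6)·R1: [0, 0, -4]
R3 ← R3 + (2/9)·R1: [0, 0, 8/3]
R3 ← R3 + (2/3)·R2: [0, 0, 0]
2 nonzero rows, so rank(CT) = 2.

2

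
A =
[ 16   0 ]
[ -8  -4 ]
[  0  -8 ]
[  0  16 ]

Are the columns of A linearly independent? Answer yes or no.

Row reduce A to echelon form.
R2 ← R2 + (1/2)·R1: [0, -4]
R3 ← R3 − (2)·R2: [0, 0]
R4 ← R4 + (4)·R2: [0, 0]
2 pivots among 2 columns.
Every column is a pivot column, so the columns are linearly independent.

yes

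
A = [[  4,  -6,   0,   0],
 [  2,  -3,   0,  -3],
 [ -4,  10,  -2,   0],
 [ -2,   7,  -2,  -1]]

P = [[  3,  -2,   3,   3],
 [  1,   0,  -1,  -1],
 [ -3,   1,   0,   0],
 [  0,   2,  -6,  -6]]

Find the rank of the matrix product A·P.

2

First compute AP:
[[  6,  -8,  18,  18],
 [  3, -10,  27,  27],
 [  4,   6, -22, -22],
 [  7,   0,  -7,  -7]]
Now row reduce the product.
R2 ← R2 − (1/2)·R1: [0, -6, 18, 18]
R3 ← R3 − (2/3)·R1: [0, 34/3, -34, -34]
R4 ← R4 − (7/6)·R1: [0, 28/3, -28, -28]
R3 ← R3 + (17/9)·R2: [0, 0, 0, 0]
R4 ← R4 + (14/9)·R2: [0, 0, 0, 0]
2 nonzero rows, so rank(AP) = 2.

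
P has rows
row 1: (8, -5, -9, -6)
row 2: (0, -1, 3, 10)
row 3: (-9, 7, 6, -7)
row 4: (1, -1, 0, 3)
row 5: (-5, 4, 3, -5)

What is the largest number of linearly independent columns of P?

2

Row reduce to echelon form.
R3 ← R3 + (9/8)·R1: [0, 11/8, -33/8, -55/4]
R4 ← R4 − (1/8)·R1: [0, -3/8, 9/8, 15/4]
R5 ← R5 + (5/8)·R1: [0, 7/8, -21/8, -35/4]
R3 ← R3 + (11/8)·R2: [0, 0, 0, 0]
R4 ← R4 − (3/8)·R2: [0, 0, 0, 0]
R5 ← R5 + (7/8)·R2: [0, 0, 0, 0]
Echelon form has 2 nonzero rows, so rank(P) = 2.
The rank gives the maximum number of linearly independent columns: 2.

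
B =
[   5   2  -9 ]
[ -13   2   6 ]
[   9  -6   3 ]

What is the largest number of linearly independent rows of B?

Row reduce to echelon form.
R2 ← R2 + (13/5)·R1: [0, 36/5, -87/5]
R3 ← R3 − (9/5)·R1: [0, -48/5, 96/5]
R3 ← R3 + (4/3)·R2: [0, 0, -4]
Echelon form has 3 nonzero rows, so rank(B) = 3.
The rank gives the maximum number of linearly independent rows: 3.

3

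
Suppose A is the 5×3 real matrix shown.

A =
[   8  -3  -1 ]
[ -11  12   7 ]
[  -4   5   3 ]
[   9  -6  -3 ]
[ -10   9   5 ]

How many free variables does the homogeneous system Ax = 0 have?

Row reduce to echelon form.
R2 ← R2 + (11/8)·R1: [0, 63/8, 45/8]
R3 ← R3 + (1/2)·R1: [0, 7/2, 5/2]
R4 ← R4 − (9/8)·R1: [0, -21/8, -15/8]
R5 ← R5 + (5/4)·R1: [0, 21/4, 15/4]
R3 ← R3 − (4/9)·R2: [0, 0, 0]
R4 ← R4 + (1/3)·R2: [0, 0, 0]
R5 ← R5 − (2/3)·R2: [0, 0, 0]
2 nonzero rows, so rank(A) = 2.
A has 3 columns; by rank–nullity, nullity = 3 − 2 = 1.

1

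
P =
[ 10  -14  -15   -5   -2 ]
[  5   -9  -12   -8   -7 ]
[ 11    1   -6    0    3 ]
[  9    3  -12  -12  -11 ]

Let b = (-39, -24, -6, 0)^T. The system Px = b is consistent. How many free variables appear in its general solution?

Row reduce the augmented matrix [P | b].
R2 ← R2 − (1/2)·R1: [0, -2, -9/2, -11/2, -6, -9/2]
R3 ← R3 − (11/10)·R1: [0, 82/5, 21/2, 11/2, 26/5, 369/10]
R4 ← R4 − (9/10)·R1: [0, 78/5, 3/2, -15/2, -46/5, 351/10]
R3 ← R3 + (41/5)·R2: [0, 0, -132/5, -198/5, -44, 0]
R4 ← R4 + (39/5)·R2: [0, 0, -168/5, -252/5, -56, 0]
R4 ← R4 − (14/11)·R3: [0, 0, 0, 0, 0, 0]
The echelon form has 3 nonzero rows, and every pivot lies in the first 5 columns, so rank(P) = rank([P|b]) = 3.
The system is consistent.
Free variables = (unknowns) − (rank) = 5 − 3 = 2.

2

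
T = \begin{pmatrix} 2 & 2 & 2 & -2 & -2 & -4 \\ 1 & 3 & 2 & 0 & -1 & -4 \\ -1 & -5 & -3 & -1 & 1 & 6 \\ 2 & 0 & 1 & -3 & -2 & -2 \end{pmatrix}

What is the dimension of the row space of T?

2

Row reduce to echelon form.
R2 ← R2 − (1/2)·R1: [0, 2, 1, 1, 0, -2]
R3 ← R3 + (1/2)·R1: [0, -4, -2, -2, 0, 4]
R4 ← R4 − R1: [0, -2, -1, -1, 0, 2]
R3 ← R3 + (2)·R2: [0, 0, 0, 0, 0, 0]
R4 ← R4 + R2: [0, 0, 0, 0, 0, 0]
Echelon form has 2 nonzero rows, so rank(T) = 2.
The row space has dimension equal to the rank: 2.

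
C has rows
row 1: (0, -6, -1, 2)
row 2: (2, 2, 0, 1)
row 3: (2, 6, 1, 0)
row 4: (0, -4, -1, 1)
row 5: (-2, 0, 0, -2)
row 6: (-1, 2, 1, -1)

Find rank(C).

3

Row reduce to echelon form.
Swap R1 ↔ R2
R3 ← R3 − R1: [0, 4, 1, -1]
R5 ← R5 + R1: [0, 2, 0, -1]
R6 ← R6 + (1/2)·R1: [0, 3, 1, -1/2]
R3 ← R3 + (2/3)·R2: [0, 0, 1/3, 1/3]
R4 ← R4 − (2/3)·R2: [0, 0, -1/3, -1/3]
R5 ← R5 + (1/3)·R2: [0, 0, -1/3, -1/3]
R6 ← R6 + (1/2)·R2: [0, 0, 1/2, 1/2]
R4 ← R4 + R3: [0, 0, 0, 0]
R5 ← R5 + R3: [0, 0, 0, 0]
R6 ← R6 − (3/2)·R3: [0, 0, 0, 0]
Echelon form has 3 nonzero rows, so rank(C) = 3.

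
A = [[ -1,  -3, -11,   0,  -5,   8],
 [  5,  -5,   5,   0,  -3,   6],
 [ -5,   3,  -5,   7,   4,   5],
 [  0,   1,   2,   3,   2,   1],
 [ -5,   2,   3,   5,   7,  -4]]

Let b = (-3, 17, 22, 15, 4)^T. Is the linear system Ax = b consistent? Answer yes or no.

Row reduce the augmented matrix [A | b].
R2 ← R2 + (5)·R1: [0, -20, -50, 0, -28, 46, 2]
R3 ← R3 − (5)·R1: [0, 18, 50, 7, 29, -35, 37]
R5 ← R5 − (5)·R1: [0, 17, 58, 5, 32, -44, 19]
R3 ← R3 + (9/10)·R2: [0, 0, 5, 7, 19/5, 32/5, 194/5]
R4 ← R4 + (1/20)·R2: [0, 0, -1/2, 3, 3/5, 33/10, 151/10]
R5 ← R5 + (17/20)·R2: [0, 0, 31/2, 5, 41/5, -49/10, 207/10]
R4 ← R4 + (1/10)·R3: [0, 0, 0, 37/10, 49/50, 197/50, 949/50]
R5 ← R5 − (31/10)·R3: [0, 0, 0, -167/10, -179/50, -1237/50, -4979/50]
R5 ← R5 + (167/37)·R4: [0, 0, 0, 0, 156/185, -1287/185, -2574/185]
The echelon form has 5 nonzero rows, and every pivot lies in the first 6 columns, so rank(A) = rank([A|b]) = 5.
The system is consistent.

yes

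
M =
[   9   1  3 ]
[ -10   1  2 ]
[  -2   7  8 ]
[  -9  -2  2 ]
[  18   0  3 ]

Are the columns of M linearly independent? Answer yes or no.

yes

Row reduce M to echelon form.
R2 ← R2 + (10/9)·R1: [0, 19/9, 16/3]
R3 ← R3 + (2/9)·R1: [0, 65/9, 26/3]
R4 ← R4 + R1: [0, -1, 5]
R5 ← R5 − (2)·R1: [0, -2, -3]
R3 ← R3 − (65/19)·R2: [0, 0, -182/19]
R4 ← R4 + (9/19)·R2: [0, 0, 143/19]
R5 ← R5 + (18/19)·R2: [0, 0, 39/19]
R4 ← R4 + (11/14)·R3: [0, 0, 0]
R5 ← R5 + (3/14)·R3: [0, 0, 0]
3 pivots among 3 columns.
Every column is a pivot column, so the columns are linearly independent.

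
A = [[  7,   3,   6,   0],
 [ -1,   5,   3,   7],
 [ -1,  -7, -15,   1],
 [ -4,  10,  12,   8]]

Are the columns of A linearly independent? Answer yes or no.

no

Row reduce A to echelon form.
R2 ← R2 + (1/7)·R1: [0, 38/7, 27/7, 7]
R3 ← R3 + (1/7)·R1: [0, -46/7, -99/7, 1]
R4 ← R4 + (4/7)·R1: [0, 82/7, 108/7, 8]
R3 ← R3 + (23/19)·R2: [0, 0, -180/19, 180/19]
R4 ← R4 − (41/19)·R2: [0, 0, 135/19, -135/19]
R4 ← R4 + (3/4)·R3: [0, 0, 0, 0]
3 pivots among 4 columns.
Only 3 < 4 pivot columns, so the columns are linearly dependent.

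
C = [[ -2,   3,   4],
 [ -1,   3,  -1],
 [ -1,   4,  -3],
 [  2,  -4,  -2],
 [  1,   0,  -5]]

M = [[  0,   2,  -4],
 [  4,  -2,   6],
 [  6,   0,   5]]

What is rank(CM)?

2

First compute CM:
[[ 36, -10,  46],
 [  6,  -8,  17],
 [ -2, -10,  13],
 [-28,  12, -42],
 [-30,   2, -29]]
Now row reduce the product.
R2 ← R2 − (1/6)·R1: [0, -19/3, 28/3]
R3 ← R3 + (1/18)·R1: [0, -95/9, 140/9]
R4 ← R4 + (7/9)·R1: [0, 38/9, -56/9]
R5 ← R5 + (5/6)·R1: [0, -19/3, 28/3]
R3 ← R3 − (5/3)·R2: [0, 0, 0]
R4 ← R4 + (2/3)·R2: [0, 0, 0]
R5 ← R5 − R2: [0, 0, 0]
2 nonzero rows, so rank(CM) = 2.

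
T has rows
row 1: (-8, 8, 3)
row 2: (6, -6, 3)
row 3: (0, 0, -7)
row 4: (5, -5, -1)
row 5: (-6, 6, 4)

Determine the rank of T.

Row reduce to echelon form.
R2 ← R2 + (3/4)·R1: [0, 0, 21/4]
R4 ← R4 + (5/8)·R1: [0, 0, 7/8]
R5 ← R5 − (3/4)·R1: [0, 0, 7/4]
R3 ← R3 + (4/3)·R2: [0, 0, 0]
R4 ← R4 − (1/6)·R2: [0, 0, 0]
R5 ← R5 − (1/3)·R2: [0, 0, 0]
Echelon form has 2 nonzero rows, so rank(T) = 2.

2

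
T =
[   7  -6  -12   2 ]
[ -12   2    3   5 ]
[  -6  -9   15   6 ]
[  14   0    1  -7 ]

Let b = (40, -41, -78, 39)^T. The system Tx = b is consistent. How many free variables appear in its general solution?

Row reduce the augmented matrix [T | b].
R2 ← R2 + (12/7)·R1: [0, -58/7, -123/7, 59/7, 193/7]
R3 ← R3 + (6/7)·R1: [0, -99/7, 33/7, 54/7, -306/7]
R4 ← R4 − (2)·R1: [0, 12, 25, -11, -41]
R3 ← R3 − (99/58)·R2: [0, 0, 2013/58, -387/58, -5265/58]
R4 ← R4 + (42/29)·R2: [0, 0, -13/29, 35/29, -31/29]
R4 ← R4 + (26/2013)·R3: [0, 0, 0, 752/671, -1504/671]
The echelon form has 4 nonzero rows, and every pivot lies in the first 4 columns, so rank(T) = rank([T|b]) = 4.
The system is consistent.
Free variables = (unknowns) − (rank) = 4 − 4 = 0.

0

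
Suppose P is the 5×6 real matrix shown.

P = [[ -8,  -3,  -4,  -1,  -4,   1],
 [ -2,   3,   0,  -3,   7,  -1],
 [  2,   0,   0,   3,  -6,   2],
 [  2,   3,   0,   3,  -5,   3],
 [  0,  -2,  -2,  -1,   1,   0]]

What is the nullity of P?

2

Row reduce to echelon form.
R2 ← R2 − (1/4)·R1: [0, 15/4, 1, -11/4, 8, -5/4]
R3 ← R3 + (1/4)·R1: [0, -3/4, -1, 11/4, -7, 9/4]
R4 ← R4 + (1/4)·R1: [0, 9/4, -1, 11/4, -6, 13/4]
R3 ← R3 + (1/5)·R2: [0, 0, -4/5, 11/5, -27/5, 2]
R4 ← R4 − (3/5)·R2: [0, 0, -8/5, 22/5, -54/5, 4]
R5 ← R5 + (8/15)·R2: [0, 0, -22/15, -37/15, 79/15, -2/3]
R4 ← R4 − (2)·R3: [0, 0, 0, 0, 0, 0]
R5 ← R5 − (11/6)·R3: [0, 0, 0, -13/2, 91/6, -13/3]
Swap R4 ↔ R5
4 nonzero rows, so rank(P) = 4.
P has 6 columns; by rank–nullity, nullity = 6 − 4 = 2.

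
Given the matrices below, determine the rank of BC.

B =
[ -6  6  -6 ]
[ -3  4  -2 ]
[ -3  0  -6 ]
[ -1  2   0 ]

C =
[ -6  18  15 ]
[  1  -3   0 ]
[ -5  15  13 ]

2

First compute BC:
[[ 72, -216, -168],
 [ 32, -96, -71],
 [ 48, -144, -123],
 [  8, -24, -15]]
Now row reduce the product.
R2 ← R2 − (4/9)·R1: [0, 0, 11/3]
R3 ← R3 − (2/3)·R1: [0, 0, -11]
R4 ← R4 − (1/9)·R1: [0, 0, 11/3]
R3 ← R3 + (3)·R2: [0, 0, 0]
R4 ← R4 − R2: [0, 0, 0]
2 nonzero rows, so rank(BC) = 2.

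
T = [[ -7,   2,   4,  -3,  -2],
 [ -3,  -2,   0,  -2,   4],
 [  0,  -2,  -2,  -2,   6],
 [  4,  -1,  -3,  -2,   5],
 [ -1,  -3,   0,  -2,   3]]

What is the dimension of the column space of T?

Row reduce to echelon form.
R2 ← R2 − (3/7)·R1: [0, -20/7, -12/7, -5/7, 34/7]
R4 ← R4 + (4/7)·R1: [0, 1/7, -5/7, -26/7, 27/7]
R5 ← R5 − (1/7)·R1: [0, -23/7, -4/7, -11/7, 23/7]
R3 ← R3 − (7/10)·R2: [0, 0, -4/5, -3/2, 13/5]
R4 ← R4 + (1/20)·R2: [0, 0, -4/5, -15/4, 41/10]
R5 ← R5 − (23/20)·R2: [0, 0, 7/5, -3/4, -23/10]
R4 ← R4 − R3: [0, 0, 0, -9/4, 3/2]
R5 ← R5 + (7/4)·R3: [0, 0, 0, -27/8, 9/4]
R5 ← R5 − (3/2)·R4: [0, 0, 0, 0, 0]
Echelon form has 4 nonzero rows, so rank(T) = 4.
The column space has dimension equal to the rank: 4.

4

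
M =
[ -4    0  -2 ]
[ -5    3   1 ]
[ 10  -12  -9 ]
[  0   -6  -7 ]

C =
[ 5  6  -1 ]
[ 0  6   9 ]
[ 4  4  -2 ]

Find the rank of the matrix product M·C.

2

First compute MC:
[[-28, -32,   8],
 [-21,  -8,  30],
 [ 14, -48, -100],
 [-28, -64, -40]]
Now row reduce the product.
R2 ← R2 − (3/4)·R1: [0, 16, 24]
R3 ← R3 + (1/2)·R1: [0, -64, -96]
R4 ← R4 − R1: [0, -32, -48]
R3 ← R3 + (4)·R2: [0, 0, 0]
R4 ← R4 + (2)·R2: [0, 0, 0]
2 nonzero rows, so rank(MC) = 2.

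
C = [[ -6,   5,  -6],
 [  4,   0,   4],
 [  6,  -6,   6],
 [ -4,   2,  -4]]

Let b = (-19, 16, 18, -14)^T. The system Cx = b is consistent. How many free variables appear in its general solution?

1

Row reduce the augmented matrix [C | b].
R2 ← R2 + (2/3)·R1: [0, 10/3, 0, 10/3]
R3 ← R3 + R1: [0, -1, 0, -1]
R4 ← R4 − (2/3)·R1: [0, -4/3, 0, -4/3]
R3 ← R3 + (3/10)·R2: [0, 0, 0, 0]
R4 ← R4 + (2/5)·R2: [0, 0, 0, 0]
The echelon form has 2 nonzero rows, and every pivot lies in the first 3 columns, so rank(C) = rank([C|b]) = 2.
The system is consistent.
Free variables = (unknowns) − (rank) = 3 − 2 = 1.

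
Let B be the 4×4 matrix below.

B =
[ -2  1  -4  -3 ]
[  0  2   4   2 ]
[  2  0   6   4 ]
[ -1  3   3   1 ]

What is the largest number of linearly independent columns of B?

Row reduce to echelon form.
R3 ← R3 + R1: [0, 1, 2, 1]
R4 ← R4 − (1/2)·R1: [0, 5/2, 5, 5/2]
R3 ← R3 − (1/2)·R2: [0, 0, 0, 0]
R4 ← R4 − (5/4)·R2: [0, 0, 0, 0]
Echelon form has 2 nonzero rows, so rank(B) = 2.
The rank gives the maximum number of linearly independent columns: 2.

2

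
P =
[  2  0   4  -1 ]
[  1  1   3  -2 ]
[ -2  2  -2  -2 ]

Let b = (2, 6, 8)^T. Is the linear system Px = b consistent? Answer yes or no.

Row reduce the augmented matrix [P | b].
R2 ← R2 − (1/2)·R1: [0, 1, 1, -3/2, 5]
R3 ← R3 + R1: [0, 2, 2, -3, 10]
R3 ← R3 − (2)·R2: [0, 0, 0, 0, 0]
The echelon form has 2 nonzero rows, and every pivot lies in the first 4 columns, so rank(P) = rank([P|b]) = 2.
The system is consistent.

yes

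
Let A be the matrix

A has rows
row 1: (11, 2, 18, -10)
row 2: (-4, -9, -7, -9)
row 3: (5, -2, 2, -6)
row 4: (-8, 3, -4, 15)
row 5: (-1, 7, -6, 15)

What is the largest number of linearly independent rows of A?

Row reduce to echelon form.
R2 ← R2 + (4/11)·R1: [0, -91/11, -5/11, -139/11]
R3 ← R3 − (5/11)·R1: [0, -32/11, -68/11, -16/11]
R4 ← R4 + (8/11)·R1: [0, 49/11, 100/11, 85/11]
R5 ← R5 + (1/11)·R1: [0, 79/11, -48/11, 155/11]
R3 ← R3 − (32/91)·R2: [0, 0, -548/91, 272/91]
R4 ← R4 + (7/13)·R2: [0, 0, 115/13, 12/13]
R5 ← R5 + (79/91)·R2: [0, 0, -433/91, 284/91]
R4 ← R4 + (805/548)·R3: [0, 0, 0, 728/137]
R5 ← R5 − (433/548)·R3: [0, 0, 0, 104/137]
R5 ← R5 − (1/7)·R4: [0, 0, 0, 0]
Echelon form has 4 nonzero rows, so rank(A) = 4.
The rank gives the maximum number of linearly independent rows: 4.

4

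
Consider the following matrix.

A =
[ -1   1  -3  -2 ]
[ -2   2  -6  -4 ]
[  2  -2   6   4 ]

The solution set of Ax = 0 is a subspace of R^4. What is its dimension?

Row reduce to echelon form.
R2 ← R2 − (2)·R1: [0, 0, 0, 0]
R3 ← R3 + (2)·R1: [0, 0, 0, 0]
1 nonzero row, so rank(A) = 1.
A has 4 columns; by rank–nullity, nullity = 4 − 1 = 3.

3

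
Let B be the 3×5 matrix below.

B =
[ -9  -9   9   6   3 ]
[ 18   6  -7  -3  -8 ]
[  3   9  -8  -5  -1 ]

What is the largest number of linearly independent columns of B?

Row reduce to echelon form.
R2 ← R2 + (2)·R1: [0, -12, 11, 9, -2]
R3 ← R3 + (1/3)·R1: [0, 6, -5, -3, 0]
R3 ← R3 + (1/2)·R2: [0, 0, 1/2, 3/2, -1]
Echelon form has 3 nonzero rows, so rank(B) = 3.
The rank gives the maximum number of linearly independent columns: 3.

3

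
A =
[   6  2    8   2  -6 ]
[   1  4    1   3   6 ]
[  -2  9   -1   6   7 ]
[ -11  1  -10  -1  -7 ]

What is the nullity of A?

2

Row reduce to echelon form.
R2 ← R2 − (1/6)·R1: [0, 11/3, -1/3, 8/3, 7]
R3 ← R3 + (1/3)·R1: [0, 29/3, 5/3, 20/3, 5]
R4 ← R4 + (11/6)·R1: [0, 14/3, 14/3, 8/3, -18]
R3 ← R3 − (29/11)·R2: [0, 0, 28/11, -4/11, -148/11]
R4 ← R4 − (14/11)·R2: [0, 0, 56/11, -8/11, -296/11]
R4 ← R4 − (2)·R3: [0, 0, 0, 0, 0]
3 nonzero rows, so rank(A) = 3.
A has 5 columns; by rank–nullity, nullity = 5 − 3 = 2.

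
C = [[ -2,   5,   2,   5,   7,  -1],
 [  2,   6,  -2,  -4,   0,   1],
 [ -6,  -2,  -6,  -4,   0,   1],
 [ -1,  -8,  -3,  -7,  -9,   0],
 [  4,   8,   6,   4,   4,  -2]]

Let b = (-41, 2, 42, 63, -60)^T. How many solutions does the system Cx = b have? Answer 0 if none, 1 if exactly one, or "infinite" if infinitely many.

Row reduce the augmented matrix [C | b].
R2 ← R2 + R1: [0, 11, 0, 1, 7, 0, -39]
R3 ← R3 − (3)·R1: [0, -17, -12, -19, -21, 4, 165]
R4 ← R4 − (1/2)·R1: [0, -21/2, -4, -19/2, -25/2, 1/2, 167/2]
R5 ← R5 + (2)·R1: [0, 18, 10, 14, 18, -4, -142]
R3 ← R3 + (17/11)·R2: [0, 0, -12, -192/11, -112/11, 4, 1152/11]
R4 ← R4 + (21/22)·R2: [0, 0, -4, -94/11, -64/11, 1/2, 509/11]
R5 ← R5 − (18/11)·R2: [0, 0, 10, 136/11, 72/11, -4, -860/11]
R4 ← R4 − (1/3)·R3: [0, 0, 0, -30/11, -80/33, -5/6, 125/11]
R5 ← R5 + (5/6)·R3: [0, 0, 0, -24/11, -64/33, -2/3, 100/11]
R5 ← R5 − (4/5)·R4: [0, 0, 0, 0, 0, 0, 0]
The echelon form has 4 nonzero rows, and every pivot lies in the first 6 columns, so rank(C) = rank([C|b]) = 4.
The system is consistent.
rank = 4 < 6 unknowns, so there are infinitely many solutions.

infinite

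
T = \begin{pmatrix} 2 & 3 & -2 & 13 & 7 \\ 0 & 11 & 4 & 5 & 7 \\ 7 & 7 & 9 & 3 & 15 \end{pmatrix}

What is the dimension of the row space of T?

3

Row reduce to echelon form.
R3 ← R3 − (7/2)·R1: [0, -7/2, 16, -85/2, -19/2]
R3 ← R3 + (7/22)·R2: [0, 0, 190/11, -450/11, -80/11]
Echelon form has 3 nonzero rows, so rank(T) = 3.
The row space has dimension equal to the rank: 3.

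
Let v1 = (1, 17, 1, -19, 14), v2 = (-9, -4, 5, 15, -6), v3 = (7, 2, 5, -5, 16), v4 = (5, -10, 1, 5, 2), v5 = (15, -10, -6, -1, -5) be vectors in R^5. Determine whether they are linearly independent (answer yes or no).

yes

Form the matrix with these vectors as rows and row reduce.
R2 ← R2 + (9)·R1: [0, 149, 14, -156, 120]
R3 ← R3 − (7)·R1: [0, -117, -2, 128, -82]
R4 ← R4 − (5)·R1: [0, -95, -4, 100, -68]
R5 ← R5 − (15)·R1: [0, -265, -21, 284, -215]
R3 ← R3 + (117/149)·R2: [0, 0, 1340/149, 820/149, 1822/149]
R4 ← R4 + (95/149)·R2: [0, 0, 734/149, 80/149, 1268/149]
R5 ← R5 + (265/149)·R2: [0, 0, 581/149, 976/149, -235/149]
R4 ← R4 − (367/670)·R3: [0, 0, 0, -166/67, 607/335]
R5 ← R5 − (581/1340)·R3: [0, 0, 0, 279/67, -4609/670]
R5 ← R5 + (279/166)·R4: [0, 0, 0, 0, -1591/415]
5 nonzero rows, so the 5 vectors span a space of dimension 5.
Since 5 = 5, the vectors are linearly independent.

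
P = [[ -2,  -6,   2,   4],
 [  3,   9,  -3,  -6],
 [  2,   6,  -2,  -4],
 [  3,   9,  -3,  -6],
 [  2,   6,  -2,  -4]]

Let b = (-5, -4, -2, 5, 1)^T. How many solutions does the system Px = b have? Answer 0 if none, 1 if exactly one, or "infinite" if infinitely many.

Row reduce the augmented matrix [P | b].
R2 ← R2 + (3/2)·R1: [0, 0, 0, 0, -23/2]
R3 ← R3 + R1: [0, 0, 0, 0, -7]
R4 ← R4 + (3/2)·R1: [0, 0, 0, 0, -5/2]
R5 ← R5 + R1: [0, 0, 0, 0, -4]
R3 ← R3 − (14/23)·R2: [0, 0, 0, 0, 0]
R4 ← R4 − (5/23)·R2: [0, 0, 0, 0, 0]
R5 ← R5 − (8/23)·R2: [0, 0, 0, 0, 0]
The echelon form has 2 nonzero rows; the last pivot sits in the augmented column, so rank(P) = 1 but rank([P|b]) = 2.
Since the ranks differ, the system is inconsistent.
It has no solutions.

0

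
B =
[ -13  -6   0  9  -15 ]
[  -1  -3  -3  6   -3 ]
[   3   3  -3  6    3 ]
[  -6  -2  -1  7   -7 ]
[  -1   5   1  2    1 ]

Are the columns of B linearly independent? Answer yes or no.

no

Row reduce B to echelon form.
R2 ← R2 − (1/13)·R1: [0, -33/13, -3, 69/13, -24/13]
R3 ← R3 + (3/13)·R1: [0, 21/13, -3, 105/13, -6/13]
R4 ← R4 − (6/13)·R1: [0, 10/13, -1, 37/13, -1/13]
R5 ← R5 − (1/13)·R1: [0, 71/13, 1, 17/13, 28/13]
R3 ← R3 + (7/11)·R2: [0, 0, -54/11, 126/11, -18/11]
R4 ← R4 + (10/33)·R2: [0, 0, -21/11, 49/11, -7/11]
R5 ← R5 + (71/33)·R2: [0, 0, -60/11, 140/11, -20/11]
R4 ← R4 − (7/18)·R3: [0, 0, 0, 0, 0]
R5 ← R5 − (10/9)·R3: [0, 0, 0, 0, 0]
3 pivots among 5 columns.
Only 3 < 5 pivot columns, so the columns are linearly dependent.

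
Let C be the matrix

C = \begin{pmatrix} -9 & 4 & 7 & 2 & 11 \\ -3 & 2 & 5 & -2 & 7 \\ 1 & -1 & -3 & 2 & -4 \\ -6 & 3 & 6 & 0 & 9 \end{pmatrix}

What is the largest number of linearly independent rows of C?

2

Row reduce to echelon form.
R2 ← R2 − (1/3)·R1: [0, 2/3, 8/3, -8/3, 10/3]
R3 ← R3 + (1/9)·R1: [0, -5/9, -20/9, 20/9, -25/9]
R4 ← R4 − (2/3)·R1: [0, 1/3, 4/3, -4/3, 5/3]
R3 ← R3 + (5/6)·R2: [0, 0, 0, 0, 0]
R4 ← R4 − (1/2)·R2: [0, 0, 0, 0, 0]
Echelon form has 2 nonzero rows, so rank(C) = 2.
The rank gives the maximum number of linearly independent rows: 2.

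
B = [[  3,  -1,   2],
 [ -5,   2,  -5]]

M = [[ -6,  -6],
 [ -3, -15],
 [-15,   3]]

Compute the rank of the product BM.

2

First compute BM:
[[-45,   3],
 [ 99, -15]]
Now row reduce the product.
R2 ← R2 + (11/5)·R1: [0, -42/5]
2 nonzero rows, so rank(BM) = 2.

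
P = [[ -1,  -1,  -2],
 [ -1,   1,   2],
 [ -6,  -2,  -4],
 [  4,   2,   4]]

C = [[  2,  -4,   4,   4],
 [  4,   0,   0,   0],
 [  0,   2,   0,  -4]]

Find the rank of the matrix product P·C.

First compute PC:
[[ -6,   0,  -4,   4],
 [  2,   8,  -4, -12],
 [-20,  16, -24,  -8],
 [ 16,  -8,  16,   0]]
Now row reduce the product.
R2 ← R2 + (1/3)·R1: [0, 8, -16/3, -32/3]
R3 ← R3 − (10/3)·R1: [0, 16, -32/3, -64/3]
R4 ← R4 + (8/3)·R1: [0, -8, 16/3, 32/3]
R3 ← R3 − (2)·R2: [0, 0, 0, 0]
R4 ← R4 + R2: [0, 0, 0, 0]
2 nonzero rows, so rank(PC) = 2.

2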